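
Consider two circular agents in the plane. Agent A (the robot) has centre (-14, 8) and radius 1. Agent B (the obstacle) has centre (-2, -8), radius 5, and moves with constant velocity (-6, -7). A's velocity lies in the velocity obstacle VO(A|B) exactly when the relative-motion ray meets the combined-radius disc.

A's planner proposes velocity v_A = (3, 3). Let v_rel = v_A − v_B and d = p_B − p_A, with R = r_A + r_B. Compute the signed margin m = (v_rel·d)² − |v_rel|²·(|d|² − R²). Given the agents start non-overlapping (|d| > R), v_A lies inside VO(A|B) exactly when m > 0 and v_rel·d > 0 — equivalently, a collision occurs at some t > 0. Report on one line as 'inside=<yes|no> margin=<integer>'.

d = (12, -16),  |d|² = 400;  R = 1+5 = 6,  c = 400−6² = 364
v_rel = (9, 10),  |v_rel|² = 181;  v_rel·d = (9)·(12) + (10)·(-16) = -52
181·t² + 104·t + 364 = 0  ⇒  m = (-52)² − 181·364 = -63180
m = -63180 < 0,  v_rel·d = -52 < 0  ⇒  outside

inside=no margin=-63180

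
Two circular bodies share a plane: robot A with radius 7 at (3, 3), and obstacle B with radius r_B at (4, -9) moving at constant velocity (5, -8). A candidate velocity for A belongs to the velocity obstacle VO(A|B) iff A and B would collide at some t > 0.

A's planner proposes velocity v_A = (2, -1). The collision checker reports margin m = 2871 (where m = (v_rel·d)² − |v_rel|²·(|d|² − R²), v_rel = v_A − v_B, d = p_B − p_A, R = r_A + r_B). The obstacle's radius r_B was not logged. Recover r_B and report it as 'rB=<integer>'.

m = 2871
d = (1, -12);  v_rel = (-3, 7),  |v_rel|² = 58
v_rel×d = (-3)·(-12) − (7)·(1) = 29
since m = R²·58 − 29²:  R² = (841 + 2871) / 58 = 64
R = √64 = 8  ⇒  r_B = 8 − 7 = 1

rB=1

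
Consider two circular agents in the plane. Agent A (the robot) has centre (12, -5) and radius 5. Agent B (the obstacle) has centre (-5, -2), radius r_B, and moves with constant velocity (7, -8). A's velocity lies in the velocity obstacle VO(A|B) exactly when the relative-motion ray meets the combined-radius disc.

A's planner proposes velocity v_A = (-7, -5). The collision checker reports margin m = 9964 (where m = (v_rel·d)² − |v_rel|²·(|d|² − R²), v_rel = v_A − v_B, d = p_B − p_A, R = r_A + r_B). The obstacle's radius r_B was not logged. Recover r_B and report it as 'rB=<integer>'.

m = 9964
d = (-17, 3);  v_rel = (-14, 3),  |v_rel|² = 205
v_rel×d = (-14)·(3) − (3)·(-17) = 9
since m = R²·205 − 9²:  R² = (81 + 9964) / 205 = 49
R = √49 = 7  ⇒  r_B = 7 − 5 = 2

rB=2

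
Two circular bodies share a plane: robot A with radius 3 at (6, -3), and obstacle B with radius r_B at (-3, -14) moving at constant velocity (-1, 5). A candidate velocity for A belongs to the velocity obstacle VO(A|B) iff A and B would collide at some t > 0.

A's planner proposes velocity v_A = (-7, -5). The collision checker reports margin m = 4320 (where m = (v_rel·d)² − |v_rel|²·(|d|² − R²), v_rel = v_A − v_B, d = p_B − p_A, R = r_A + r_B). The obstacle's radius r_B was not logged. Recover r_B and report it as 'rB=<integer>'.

m = 4320
d = (-9, -11);  v_rel = (-6, -10),  |v_rel|² = 136
v_rel×d = (-6)·(-11) − (-10)·(-9) = -24
since m = R²·136 − (-24)²:  R² = (576 + 4320) / 136 = 36
R = √36 = 6  ⇒  r_B = 6 − 3 = 3

rB=3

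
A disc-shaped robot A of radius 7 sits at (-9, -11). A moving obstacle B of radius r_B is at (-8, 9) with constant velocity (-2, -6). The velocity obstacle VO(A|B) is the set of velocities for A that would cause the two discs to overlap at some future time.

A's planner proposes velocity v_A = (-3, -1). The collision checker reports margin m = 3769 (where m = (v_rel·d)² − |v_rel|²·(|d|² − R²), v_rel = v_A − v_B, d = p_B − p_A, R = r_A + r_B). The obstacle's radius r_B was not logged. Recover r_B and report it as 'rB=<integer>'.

m = 3769
d = (1, 20);  v_rel = (-1, 5),  |v_rel|² = 26
v_rel×d = (-1)·(20) − (5)·(1) = -25
since m = R²·26 − (-25)²:  R² = (625 + 3769) / 26 = 169
R = √169 = 13  ⇒  r_B = 13 − 7 = 6

rB=6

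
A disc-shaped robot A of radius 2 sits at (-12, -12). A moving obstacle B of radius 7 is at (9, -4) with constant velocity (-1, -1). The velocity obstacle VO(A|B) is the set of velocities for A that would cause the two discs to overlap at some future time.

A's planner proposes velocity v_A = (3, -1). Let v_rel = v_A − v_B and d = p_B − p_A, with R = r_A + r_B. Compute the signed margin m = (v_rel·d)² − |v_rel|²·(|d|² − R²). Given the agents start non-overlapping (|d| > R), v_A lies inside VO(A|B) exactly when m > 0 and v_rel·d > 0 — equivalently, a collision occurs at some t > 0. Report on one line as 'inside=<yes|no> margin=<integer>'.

d = (21, 8),  |d|² = 505;  R = 2+7 = 9,  c = 505−9² = 424
v_rel = (4, 0),  |v_rel|² = 16;  v_rel·d = (4)·(21) + (0)·(8) = 84
16·t² − 168·t + 424 = 0  ⇒  m = 84² − 16·424 = 272
m = 272 > 0,  v_rel·d = 84 > 0  ⇒  inside

inside=yes margin=272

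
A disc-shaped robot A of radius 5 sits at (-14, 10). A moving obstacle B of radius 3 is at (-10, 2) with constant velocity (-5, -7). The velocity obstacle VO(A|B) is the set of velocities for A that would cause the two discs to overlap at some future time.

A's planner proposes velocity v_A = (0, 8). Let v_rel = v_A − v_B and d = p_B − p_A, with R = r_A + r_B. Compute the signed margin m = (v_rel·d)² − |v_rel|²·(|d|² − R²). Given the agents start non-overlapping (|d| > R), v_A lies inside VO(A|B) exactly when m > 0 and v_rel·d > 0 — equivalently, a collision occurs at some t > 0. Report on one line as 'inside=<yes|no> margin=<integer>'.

d = (4, -8),  |d|² = 80;  R = 5+3 = 8,  c = 80−8² = 16
v_rel = (5, 15),  |v_rel|² = 250;  v_rel·d = (5)·(4) + (15)·(-8) = -100
250·t² + 200·t + 16 = 0  ⇒  m = (-100)² − 250·16 = 6000
m = 6000 > 0,  v_rel·d = -100 < 0  ⇒  outside

inside=no margin=6000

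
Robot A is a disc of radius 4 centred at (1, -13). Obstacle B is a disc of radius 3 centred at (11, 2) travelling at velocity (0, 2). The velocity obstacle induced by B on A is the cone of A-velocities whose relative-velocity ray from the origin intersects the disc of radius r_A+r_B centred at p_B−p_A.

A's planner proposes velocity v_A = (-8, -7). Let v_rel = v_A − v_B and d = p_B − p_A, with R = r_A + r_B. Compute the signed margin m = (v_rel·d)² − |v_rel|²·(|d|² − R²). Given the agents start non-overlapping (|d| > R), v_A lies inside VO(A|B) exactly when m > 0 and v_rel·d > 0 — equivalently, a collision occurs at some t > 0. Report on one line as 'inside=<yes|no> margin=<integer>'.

d = (10, 15),  |d|² = 325;  R = 4+3 = 7,  c = 325−7² = 276
v_rel = (-8, -9),  |v_rel|² = 145;  v_rel·d = (-8)·(10) + (-9)·(15) = -215
145·t² + 430·t + 276 = 0  ⇒  m = (-215)² − 145·276 = 6205
m = 6205 > 0,  v_rel·d = -215 < 0  ⇒  outside

inside=no margin=6205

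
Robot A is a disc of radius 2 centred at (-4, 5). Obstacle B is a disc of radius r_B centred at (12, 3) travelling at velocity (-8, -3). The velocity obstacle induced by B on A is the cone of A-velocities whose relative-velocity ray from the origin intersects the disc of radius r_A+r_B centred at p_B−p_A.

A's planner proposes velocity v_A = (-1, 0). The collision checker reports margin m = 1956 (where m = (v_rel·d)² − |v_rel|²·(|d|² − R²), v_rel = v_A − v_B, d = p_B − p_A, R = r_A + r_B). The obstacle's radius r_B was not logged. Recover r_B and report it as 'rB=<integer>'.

m = 1956
d = (16, -2);  v_rel = (7, 3),  |v_rel|² = 58
v_rel×d = (7)·(-2) − (3)·(16) = -62
since m = R²·58 − (-62)²:  R² = (3844 + 1956) / 58 = 100
R = √100 = 10  ⇒  r_B = 10 − 2 = 8

rB=8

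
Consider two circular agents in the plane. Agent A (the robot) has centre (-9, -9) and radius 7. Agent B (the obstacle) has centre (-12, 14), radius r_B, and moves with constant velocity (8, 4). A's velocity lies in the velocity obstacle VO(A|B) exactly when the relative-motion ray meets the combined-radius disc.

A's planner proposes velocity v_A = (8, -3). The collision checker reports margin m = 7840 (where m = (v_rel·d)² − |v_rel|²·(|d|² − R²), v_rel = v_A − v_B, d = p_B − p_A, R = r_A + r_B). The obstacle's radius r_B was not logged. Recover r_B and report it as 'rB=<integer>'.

m = 7840
d = (-3, 23);  v_rel = (0, -7),  |v_rel|² = 49
v_rel×d = (0)·(23) − (-7)·(-3) = -21
since m = R²·49 − (-21)²:  R² = (441 + 7840) / 49 = 169
R = √169 = 13  ⇒  r_B = 13 − 7 = 6

rB=6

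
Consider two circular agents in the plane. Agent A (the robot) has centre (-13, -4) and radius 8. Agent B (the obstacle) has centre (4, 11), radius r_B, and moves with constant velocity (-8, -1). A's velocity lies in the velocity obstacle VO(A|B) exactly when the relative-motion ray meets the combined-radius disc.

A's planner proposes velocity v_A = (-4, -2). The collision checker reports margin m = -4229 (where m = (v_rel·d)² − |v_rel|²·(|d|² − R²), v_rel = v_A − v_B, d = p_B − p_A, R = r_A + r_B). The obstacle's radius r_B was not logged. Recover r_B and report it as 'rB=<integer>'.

m = -4229
d = (17, 15);  v_rel = (4, -1),  |v_rel|² = 17
v_rel×d = (4)·(15) − (-1)·(17) = 77
since m = R²·17 − 77²:  R² = (5929 + -4229) / 17 = 100
R = √100 = 10  ⇒  r_B = 10 − 8 = 2

rB=2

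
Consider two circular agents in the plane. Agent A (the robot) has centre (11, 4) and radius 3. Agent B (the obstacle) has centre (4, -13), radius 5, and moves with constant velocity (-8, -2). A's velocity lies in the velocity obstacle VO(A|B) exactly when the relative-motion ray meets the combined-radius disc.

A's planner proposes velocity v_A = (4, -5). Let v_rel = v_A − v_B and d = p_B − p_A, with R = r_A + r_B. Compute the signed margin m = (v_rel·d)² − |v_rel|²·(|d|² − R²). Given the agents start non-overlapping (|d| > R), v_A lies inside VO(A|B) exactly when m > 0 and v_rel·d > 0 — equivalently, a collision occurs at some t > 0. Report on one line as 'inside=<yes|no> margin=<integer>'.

d = (-7, -17),  |d|² = 338;  R = 3+5 = 8,  c = 338−8² = 274
v_rel = (12, -3),  |v_rel|² = 153;  v_rel·d = (12)·(-7) + (-3)·(-17) = -33
153·t² + 66·t + 274 = 0  ⇒  m = (-33)² − 153·274 = -40833
m = -40833 < 0,  v_rel·d = -33 < 0  ⇒  outside

inside=no margin=-40833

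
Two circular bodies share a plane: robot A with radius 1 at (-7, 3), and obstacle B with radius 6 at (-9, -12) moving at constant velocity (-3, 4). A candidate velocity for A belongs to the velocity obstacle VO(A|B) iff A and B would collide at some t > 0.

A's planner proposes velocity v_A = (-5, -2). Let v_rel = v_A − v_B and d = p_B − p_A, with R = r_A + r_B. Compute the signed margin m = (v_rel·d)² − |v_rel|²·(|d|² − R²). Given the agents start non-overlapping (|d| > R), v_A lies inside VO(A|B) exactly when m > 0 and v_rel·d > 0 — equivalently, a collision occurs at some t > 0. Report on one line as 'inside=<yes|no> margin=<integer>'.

d = (-2, -15),  |d|² = 229;  R = 1+6 = 7,  c = 229−7² = 180
v_rel = (-2, -6),  |v_rel|² = 40;  v_rel·d = (-2)·(-2) + (-6)·(-15) = 94
40·t² − 188·t + 180 = 0  ⇒  m = 94² − 40·180 = 1636
m = 1636 > 0,  v_rel·d = 94 > 0  ⇒  inside

inside=yes margin=1636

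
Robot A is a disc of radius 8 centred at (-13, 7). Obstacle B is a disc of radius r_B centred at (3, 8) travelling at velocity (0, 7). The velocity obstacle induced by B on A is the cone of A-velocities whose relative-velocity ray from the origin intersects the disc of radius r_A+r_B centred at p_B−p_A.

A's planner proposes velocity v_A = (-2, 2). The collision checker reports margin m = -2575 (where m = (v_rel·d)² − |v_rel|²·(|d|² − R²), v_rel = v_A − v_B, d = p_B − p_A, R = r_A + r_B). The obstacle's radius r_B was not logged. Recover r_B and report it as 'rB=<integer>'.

m = -2575
d = (16, 1);  v_rel = (-2, -5),  |v_rel|² = 29
v_rel×d = (-2)·(1) − (-5)·(16) = 78
since m = R²·29 − 78²:  R² = (6084 + -2575) / 29 = 121
R = √121 = 11  ⇒  r_B = 11 − 8 = 3

rB=3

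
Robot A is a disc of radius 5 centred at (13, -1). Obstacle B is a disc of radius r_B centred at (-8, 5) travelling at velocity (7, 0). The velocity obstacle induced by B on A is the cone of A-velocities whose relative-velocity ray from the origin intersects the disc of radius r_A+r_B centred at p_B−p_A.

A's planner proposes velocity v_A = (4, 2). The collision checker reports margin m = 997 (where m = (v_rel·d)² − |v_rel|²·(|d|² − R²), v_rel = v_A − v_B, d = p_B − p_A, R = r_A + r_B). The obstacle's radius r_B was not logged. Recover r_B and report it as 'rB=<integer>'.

m = 997
d = (-21, 6);  v_rel = (-3, 2),  |v_rel|² = 13
v_rel×d = (-3)·(6) − (2)·(-21) = 24
since m = R²·13 − 24²:  R² = (576 + 997) / 13 = 121
R = √121 = 11  ⇒  r_B = 11 − 5 = 6

rB=6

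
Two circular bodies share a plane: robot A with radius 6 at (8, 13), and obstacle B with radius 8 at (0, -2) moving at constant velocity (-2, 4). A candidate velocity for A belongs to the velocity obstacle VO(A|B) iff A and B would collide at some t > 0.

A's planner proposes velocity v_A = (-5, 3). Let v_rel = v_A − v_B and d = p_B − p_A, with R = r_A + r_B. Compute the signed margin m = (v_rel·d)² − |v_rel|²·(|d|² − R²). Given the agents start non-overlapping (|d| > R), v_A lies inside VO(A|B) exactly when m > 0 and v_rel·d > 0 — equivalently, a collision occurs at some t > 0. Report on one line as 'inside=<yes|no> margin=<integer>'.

d = (-8, -15),  |d|² = 289;  R = 6+8 = 14,  c = 289−14² = 93
v_rel = (-3, -1),  |v_rel|² = 10;  v_rel·d = (-3)·(-8) + (-1)·(-15) = 39
10·t² − 78·t + 93 = 0  ⇒  m = 39² − 10·93 = 591
m = 591 > 0,  v_rel·d = 39 > 0  ⇒  inside

inside=yes margin=591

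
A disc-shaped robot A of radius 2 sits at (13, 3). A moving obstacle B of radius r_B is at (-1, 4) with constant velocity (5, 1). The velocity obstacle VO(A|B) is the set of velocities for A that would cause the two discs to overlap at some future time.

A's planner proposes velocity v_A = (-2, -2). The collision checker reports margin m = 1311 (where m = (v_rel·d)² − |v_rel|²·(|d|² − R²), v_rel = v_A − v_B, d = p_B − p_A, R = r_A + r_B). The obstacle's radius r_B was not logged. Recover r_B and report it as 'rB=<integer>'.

m = 1311
d = (-14, 1);  v_rel = (-7, -3),  |v_rel|² = 58
v_rel×d = (-7)·(1) − (-3)·(-14) = -49
since m = R²·58 − (-49)²:  R² = (2401 + 1311) / 58 = 64
R = √64 = 8  ⇒  r_B = 8 − 2 = 6

rB=6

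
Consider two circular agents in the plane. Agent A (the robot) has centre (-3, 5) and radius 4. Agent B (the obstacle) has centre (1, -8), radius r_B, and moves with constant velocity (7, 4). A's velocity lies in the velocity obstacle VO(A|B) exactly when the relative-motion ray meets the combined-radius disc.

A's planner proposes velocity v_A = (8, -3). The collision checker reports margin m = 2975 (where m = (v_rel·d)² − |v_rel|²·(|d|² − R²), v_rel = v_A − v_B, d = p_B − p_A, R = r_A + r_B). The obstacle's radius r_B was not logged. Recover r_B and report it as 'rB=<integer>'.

m = 2975
d = (4, -13);  v_rel = (1, -7),  |v_rel|² = 50
v_rel×d = (1)·(-13) − (-7)·(4) = 15
since m = R²·50 − 15²:  R² = (225 + 2975) / 50 = 64
R = √64 = 8  ⇒  r_B = 8 − 4 = 4

rB=4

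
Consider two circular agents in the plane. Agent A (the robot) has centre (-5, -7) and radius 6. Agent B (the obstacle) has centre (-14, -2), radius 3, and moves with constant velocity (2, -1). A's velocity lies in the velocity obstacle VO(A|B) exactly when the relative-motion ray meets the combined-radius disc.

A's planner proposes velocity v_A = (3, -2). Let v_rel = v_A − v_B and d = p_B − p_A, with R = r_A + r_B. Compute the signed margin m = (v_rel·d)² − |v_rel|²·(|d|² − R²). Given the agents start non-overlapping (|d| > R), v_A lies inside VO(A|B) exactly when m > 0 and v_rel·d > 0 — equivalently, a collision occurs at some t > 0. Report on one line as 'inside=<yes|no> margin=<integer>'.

d = (-9, 5),  |d|² = 106;  R = 6+3 = 9,  c = 106−9² = 25
v_rel = (1, -1),  |v_rel|² = 2;  v_rel·d = (1)·(-9) + (-1)·(5) = -14
2·t² + 28·t + 25 = 0  ⇒  m = (-14)² − 2·25 = 146
m = 146 > 0,  v_rel·d = -14 < 0  ⇒  outside

inside=no margin=146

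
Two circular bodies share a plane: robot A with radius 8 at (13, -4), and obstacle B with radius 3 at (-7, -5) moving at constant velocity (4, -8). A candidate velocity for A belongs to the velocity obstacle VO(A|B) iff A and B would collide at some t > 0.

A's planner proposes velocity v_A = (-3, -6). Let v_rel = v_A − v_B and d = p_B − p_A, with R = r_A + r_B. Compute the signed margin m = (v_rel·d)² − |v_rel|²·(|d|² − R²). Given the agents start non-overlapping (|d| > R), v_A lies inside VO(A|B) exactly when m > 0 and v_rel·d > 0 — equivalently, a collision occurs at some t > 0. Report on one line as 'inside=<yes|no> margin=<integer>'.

d = (-20, -1),  |d|² = 401;  R = 8+3 = 11,  c = 401−11² = 280
v_rel = (-7, 2),  |v_rel|² = 53;  v_rel·d = (-7)·(-20) + (2)·(-1) = 138
53·t² − 276·t + 280 = 0  ⇒  m = 138² − 53·280 = 4204
m = 4204 > 0,  v_rel·d = 138 > 0  ⇒  inside

inside=yes margin=4204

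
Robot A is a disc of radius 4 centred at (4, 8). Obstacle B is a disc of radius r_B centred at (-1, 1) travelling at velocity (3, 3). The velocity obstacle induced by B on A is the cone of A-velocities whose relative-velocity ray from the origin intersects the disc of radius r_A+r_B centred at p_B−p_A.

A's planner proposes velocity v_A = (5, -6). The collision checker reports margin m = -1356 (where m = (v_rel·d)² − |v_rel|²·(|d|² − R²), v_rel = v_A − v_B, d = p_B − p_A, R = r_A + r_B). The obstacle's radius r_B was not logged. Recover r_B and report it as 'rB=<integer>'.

m = -1356
d = (-5, -7);  v_rel = (2, -9),  |v_rel|² = 85
v_rel×d = (2)·(-7) − (-9)·(-5) = -59
since m = R²·85 − (-59)²:  R² = (3481 + -1356) / 85 = 25
R = √25 = 5  ⇒  r_B = 5 − 4 = 1

rB=1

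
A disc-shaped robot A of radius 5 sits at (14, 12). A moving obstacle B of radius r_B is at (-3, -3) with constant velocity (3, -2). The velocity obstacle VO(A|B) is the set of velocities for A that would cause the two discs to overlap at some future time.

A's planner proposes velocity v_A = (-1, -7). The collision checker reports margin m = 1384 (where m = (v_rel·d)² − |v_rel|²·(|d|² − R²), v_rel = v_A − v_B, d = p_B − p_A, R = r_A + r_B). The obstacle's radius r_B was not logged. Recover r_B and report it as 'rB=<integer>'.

m = 1384
d = (-17, -15);  v_rel = (-4, -5),  |v_rel|² = 41
v_rel×d = (-4)·(-15) − (-5)·(-17) = -25
since m = R²·41 − (-25)²:  R² = (625 + 1384) / 41 = 49
R = √49 = 7  ⇒  r_B = 7 − 5 = 2

rB=2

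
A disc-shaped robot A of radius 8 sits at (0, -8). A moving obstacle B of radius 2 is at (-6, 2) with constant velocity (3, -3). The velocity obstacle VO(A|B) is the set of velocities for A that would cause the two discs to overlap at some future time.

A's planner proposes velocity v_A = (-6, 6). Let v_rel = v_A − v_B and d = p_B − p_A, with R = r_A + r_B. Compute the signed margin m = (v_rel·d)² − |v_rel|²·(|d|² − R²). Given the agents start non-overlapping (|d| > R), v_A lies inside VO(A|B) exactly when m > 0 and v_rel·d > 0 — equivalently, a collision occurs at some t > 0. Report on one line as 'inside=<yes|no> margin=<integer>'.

d = (-6, 10),  |d|² = 136;  R = 8+2 = 10,  c = 136−10² = 36
v_rel = (-9, 9),  |v_rel|² = 162;  v_rel·d = (-9)·(-6) + (9)·(10) = 144
162·t² − 288·t + 36 = 0  ⇒  m = 144² − 162·36 = 14904
m = 14904 > 0,  v_rel·d = 144 > 0  ⇒  inside

inside=yes margin=14904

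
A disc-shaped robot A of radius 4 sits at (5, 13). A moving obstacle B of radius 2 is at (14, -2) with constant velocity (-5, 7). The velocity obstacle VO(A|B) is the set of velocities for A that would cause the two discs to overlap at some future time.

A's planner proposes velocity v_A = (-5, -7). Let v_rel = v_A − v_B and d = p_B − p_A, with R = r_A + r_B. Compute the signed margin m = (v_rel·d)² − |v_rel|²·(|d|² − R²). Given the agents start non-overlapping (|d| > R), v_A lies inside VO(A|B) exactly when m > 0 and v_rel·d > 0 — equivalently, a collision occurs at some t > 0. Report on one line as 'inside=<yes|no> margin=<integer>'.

d = (9, -15),  |d|² = 306;  R = 4+2 = 6,  c = 306−6² = 270
v_rel = (0, -14),  |v_rel|² = 196;  v_rel·d = (0)·(9) + (-14)·(-15) = 210
196·t² − 420·t + 270 = 0  ⇒  m = 210² − 196·270 = -8820
m = -8820 < 0,  v_rel·d = 210 > 0  ⇒  outside

inside=no margin=-8820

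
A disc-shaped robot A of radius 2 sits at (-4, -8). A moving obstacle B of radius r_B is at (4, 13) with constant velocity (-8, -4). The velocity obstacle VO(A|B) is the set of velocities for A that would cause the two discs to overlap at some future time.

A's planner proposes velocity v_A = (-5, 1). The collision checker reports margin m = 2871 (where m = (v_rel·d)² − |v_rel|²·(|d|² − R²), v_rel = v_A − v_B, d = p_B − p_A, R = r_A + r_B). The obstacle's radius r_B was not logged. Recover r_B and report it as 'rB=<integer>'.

m = 2871
d = (8, 21);  v_rel = (3, 5),  |v_rel|² = 34
v_rel×d = (3)·(21) − (5)·(8) = 23
since m = R²·34 − 23²:  R² = (529 + 2871) / 34 = 100
R = √100 = 10  ⇒  r_B = 10 − 2 = 8

rB=8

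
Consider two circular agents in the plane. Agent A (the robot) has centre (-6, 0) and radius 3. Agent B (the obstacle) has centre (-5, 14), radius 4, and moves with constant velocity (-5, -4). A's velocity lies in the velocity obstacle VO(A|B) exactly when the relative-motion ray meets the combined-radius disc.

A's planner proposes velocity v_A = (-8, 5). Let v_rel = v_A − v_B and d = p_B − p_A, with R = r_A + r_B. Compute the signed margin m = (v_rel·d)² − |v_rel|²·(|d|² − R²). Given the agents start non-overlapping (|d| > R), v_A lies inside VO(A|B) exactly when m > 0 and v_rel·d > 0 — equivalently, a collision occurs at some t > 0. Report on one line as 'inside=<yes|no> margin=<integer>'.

d = (1, 14),  |d|² = 197;  R = 3+4 = 7,  c = 197−7² = 148
v_rel = (-3, 9),  |v_rel|² = 90;  v_rel·d = (-3)·(1) + (9)·(14) = 123
90·t² − 246·t + 148 = 0  ⇒  m = 123² − 90·148 = 1809
m = 1809 > 0,  v_rel·d = 123 > 0  ⇒  inside

inside=yes margin=1809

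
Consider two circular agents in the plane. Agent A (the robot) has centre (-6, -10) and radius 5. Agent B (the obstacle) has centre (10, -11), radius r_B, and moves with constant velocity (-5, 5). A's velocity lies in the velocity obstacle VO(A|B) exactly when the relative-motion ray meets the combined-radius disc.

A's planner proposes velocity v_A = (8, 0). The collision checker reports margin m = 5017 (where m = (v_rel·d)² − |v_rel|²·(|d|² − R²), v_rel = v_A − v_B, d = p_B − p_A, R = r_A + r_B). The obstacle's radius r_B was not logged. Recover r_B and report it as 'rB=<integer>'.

m = 5017
d = (16, -1);  v_rel = (13, -5),  |v_rel|² = 194
v_rel×d = (13)·(-1) − (-5)·(16) = 67
since m = R²·194 − 67²:  R² = (4489 + 5017) / 194 = 49
R = √49 = 7  ⇒  r_B = 7 − 5 = 2

rB=2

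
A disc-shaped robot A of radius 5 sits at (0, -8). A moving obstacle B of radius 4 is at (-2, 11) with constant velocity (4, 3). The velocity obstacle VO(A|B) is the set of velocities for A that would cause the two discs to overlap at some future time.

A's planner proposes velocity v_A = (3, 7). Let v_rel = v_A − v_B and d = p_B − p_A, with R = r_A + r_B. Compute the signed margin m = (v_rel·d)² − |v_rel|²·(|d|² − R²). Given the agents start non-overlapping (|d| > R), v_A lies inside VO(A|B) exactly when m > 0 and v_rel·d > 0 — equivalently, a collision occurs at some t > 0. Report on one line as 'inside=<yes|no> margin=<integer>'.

d = (-2, 19),  |d|² = 365;  R = 5+4 = 9,  c = 365−9² = 284
v_rel = (-1, 4),  |v_rel|² = 17;  v_rel·d = (-1)·(-2) + (4)·(19) = 78
17·t² − 156·t + 284 = 0  ⇒  m = 78² − 17·284 = 1256
m = 1256 > 0,  v_rel·d = 78 > 0  ⇒  inside

inside=yes margin=1256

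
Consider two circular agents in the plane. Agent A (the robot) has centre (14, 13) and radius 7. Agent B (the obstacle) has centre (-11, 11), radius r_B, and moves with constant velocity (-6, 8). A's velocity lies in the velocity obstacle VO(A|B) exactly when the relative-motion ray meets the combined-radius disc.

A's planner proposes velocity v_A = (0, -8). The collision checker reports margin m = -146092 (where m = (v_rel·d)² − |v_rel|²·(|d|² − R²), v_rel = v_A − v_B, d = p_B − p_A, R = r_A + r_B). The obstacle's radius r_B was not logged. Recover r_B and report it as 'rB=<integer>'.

m = -146092
d = (-25, -2);  v_rel = (6, -16),  |v_rel|² = 292
v_rel×d = (6)·(-2) − (-16)·(-25) = -412
since m = R²·292 − (-412)²:  R² = (169744 + -146092) / 292 = 81
R = √81 = 9  ⇒  r_B = 9 − 7 = 2

rB=2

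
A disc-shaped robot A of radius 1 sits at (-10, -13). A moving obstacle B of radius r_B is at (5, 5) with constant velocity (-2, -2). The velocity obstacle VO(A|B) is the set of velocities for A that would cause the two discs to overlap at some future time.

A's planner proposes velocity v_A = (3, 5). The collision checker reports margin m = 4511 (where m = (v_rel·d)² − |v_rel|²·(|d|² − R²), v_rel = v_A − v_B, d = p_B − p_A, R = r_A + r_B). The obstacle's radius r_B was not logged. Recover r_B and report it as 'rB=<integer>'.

m = 4511
d = (15, 18);  v_rel = (5, 7),  |v_rel|² = 74
v_rel×d = (5)·(18) − (7)·(15) = -15
since m = R²·74 − (-15)²:  R² = (225 + 4511) / 74 = 64
R = √64 = 8  ⇒  r_B = 8 − 1 = 7

rB=7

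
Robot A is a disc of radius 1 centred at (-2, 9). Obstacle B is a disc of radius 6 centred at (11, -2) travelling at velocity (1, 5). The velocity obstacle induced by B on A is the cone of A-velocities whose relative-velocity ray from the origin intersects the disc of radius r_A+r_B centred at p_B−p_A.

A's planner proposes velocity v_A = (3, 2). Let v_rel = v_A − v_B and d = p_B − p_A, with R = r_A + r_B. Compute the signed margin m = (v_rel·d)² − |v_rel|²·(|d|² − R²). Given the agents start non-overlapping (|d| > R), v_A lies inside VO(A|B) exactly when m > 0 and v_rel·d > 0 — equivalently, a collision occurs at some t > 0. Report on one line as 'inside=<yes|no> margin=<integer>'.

d = (13, -11),  |d|² = 290;  R = 1+6 = 7,  c = 290−7² = 241
v_rel = (2, -3),  |v_rel|² = 13;  v_rel·d = (2)·(13) + (-3)·(-11) = 59
13·t² − 118·t + 241 = 0  ⇒  m = 59² − 13·241 = 348
m = 348 > 0,  v_rel·d = 59 > 0  ⇒  inside

inside=yes margin=348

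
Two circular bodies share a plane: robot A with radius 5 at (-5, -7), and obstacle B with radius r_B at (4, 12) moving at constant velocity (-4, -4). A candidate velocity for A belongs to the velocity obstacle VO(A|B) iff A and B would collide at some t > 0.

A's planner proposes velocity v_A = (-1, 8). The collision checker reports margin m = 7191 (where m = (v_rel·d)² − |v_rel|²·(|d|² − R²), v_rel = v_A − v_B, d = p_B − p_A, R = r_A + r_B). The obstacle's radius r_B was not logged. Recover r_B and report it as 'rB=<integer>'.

m = 7191
d = (9, 19);  v_rel = (3, 12),  |v_rel|² = 153
v_rel×d = (3)·(19) − (12)·(9) = -51
since m = R²·153 − (-51)²:  R² = (2601 + 7191) / 153 = 64
R = √64 = 8  ⇒  r_B = 8 − 5 = 3

rB=3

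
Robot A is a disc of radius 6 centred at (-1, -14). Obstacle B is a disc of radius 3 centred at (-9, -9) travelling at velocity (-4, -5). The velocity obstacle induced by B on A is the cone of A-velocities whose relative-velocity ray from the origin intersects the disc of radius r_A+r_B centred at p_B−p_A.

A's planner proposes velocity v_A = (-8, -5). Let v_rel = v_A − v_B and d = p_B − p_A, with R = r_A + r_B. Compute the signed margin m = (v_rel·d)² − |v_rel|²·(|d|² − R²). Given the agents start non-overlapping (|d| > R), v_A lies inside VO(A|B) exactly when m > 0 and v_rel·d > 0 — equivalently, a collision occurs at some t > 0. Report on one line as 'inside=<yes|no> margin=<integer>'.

d = (-8, 5),  |d|² = 89;  R = 6+3 = 9,  c = 89−9² = 8
v_rel = (-4, 0),  |v_rel|² = 16;  v_rel·d = (-4)·(-8) + (0)·(5) = 32
16·t² − 64·t + 8 = 0  ⇒  m = 32² − 16·8 = 896
m = 896 > 0,  v_rel·d = 32 > 0  ⇒  inside

inside=yes margin=896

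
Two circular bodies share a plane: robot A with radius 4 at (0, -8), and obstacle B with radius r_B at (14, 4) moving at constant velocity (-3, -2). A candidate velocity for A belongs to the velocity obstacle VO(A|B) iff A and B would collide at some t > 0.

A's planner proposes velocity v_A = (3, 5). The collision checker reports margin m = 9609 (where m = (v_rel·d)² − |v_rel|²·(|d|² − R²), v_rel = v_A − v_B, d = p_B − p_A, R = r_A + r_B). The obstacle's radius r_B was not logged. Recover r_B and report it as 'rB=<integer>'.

m = 9609
d = (14, 12);  v_rel = (6, 7),  |v_rel|² = 85
v_rel×d = (6)·(12) − (7)·(14) = -26
since m = R²·85 − (-26)²:  R² = (676 + 9609) / 85 = 121
R = √121 = 11  ⇒  r_B = 11 − 4 = 7

rB=7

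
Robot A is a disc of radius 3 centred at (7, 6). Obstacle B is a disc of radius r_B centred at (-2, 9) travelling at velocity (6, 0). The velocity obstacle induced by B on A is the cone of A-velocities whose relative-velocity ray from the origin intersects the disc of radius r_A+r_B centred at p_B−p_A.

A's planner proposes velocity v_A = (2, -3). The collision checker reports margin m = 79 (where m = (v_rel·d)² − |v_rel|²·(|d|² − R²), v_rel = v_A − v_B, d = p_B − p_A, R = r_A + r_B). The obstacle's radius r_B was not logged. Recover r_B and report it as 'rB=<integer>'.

m = 79
d = (-9, 3);  v_rel = (-4, -3),  |v_rel|² = 25
v_rel×d = (-4)·(3) − (-3)·(-9) = -39
since m = R²·25 − (-39)²:  R² = (1521 + 79) / 25 = 64
R = √64 = 8  ⇒  r_B = 8 − 3 = 5

rB=5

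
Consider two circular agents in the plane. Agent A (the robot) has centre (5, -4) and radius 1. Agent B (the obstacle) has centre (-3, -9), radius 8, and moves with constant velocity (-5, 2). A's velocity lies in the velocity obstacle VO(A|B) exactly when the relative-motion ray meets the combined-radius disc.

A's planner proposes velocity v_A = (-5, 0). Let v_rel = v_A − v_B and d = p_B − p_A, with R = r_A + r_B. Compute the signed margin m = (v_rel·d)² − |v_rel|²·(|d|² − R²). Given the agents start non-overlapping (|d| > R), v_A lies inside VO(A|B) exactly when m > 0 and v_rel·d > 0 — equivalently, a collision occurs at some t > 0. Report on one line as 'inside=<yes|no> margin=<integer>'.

d = (-8, -5),  |d|² = 89;  R = 1+8 = 9,  c = 89−9² = 8
v_rel = (0, -2),  |v_rel|² = 4;  v_rel·d = (0)·(-8) + (-2)·(-5) = 10
4·t² − 20·t + 8 = 0  ⇒  m = 10² − 4·8 = 68
m = 68 > 0,  v_rel·d = 10 > 0  ⇒  inside

inside=yes margin=68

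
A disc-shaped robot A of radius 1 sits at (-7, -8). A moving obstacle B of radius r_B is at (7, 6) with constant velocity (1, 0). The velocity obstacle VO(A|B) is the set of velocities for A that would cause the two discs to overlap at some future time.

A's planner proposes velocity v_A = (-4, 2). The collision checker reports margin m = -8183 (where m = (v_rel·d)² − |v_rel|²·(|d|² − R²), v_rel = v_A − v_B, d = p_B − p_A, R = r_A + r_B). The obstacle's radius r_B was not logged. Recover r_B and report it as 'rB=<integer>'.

m = -8183
d = (14, 14);  v_rel = (-5, 2),  |v_rel|² = 29
v_rel×d = (-5)·(14) − (2)·(14) = -98
since m = R²·29 − (-98)²:  R² = (9604 + -8183) / 29 = 49
R = √49 = 7  ⇒  r_B = 7 − 1 = 6

rB=6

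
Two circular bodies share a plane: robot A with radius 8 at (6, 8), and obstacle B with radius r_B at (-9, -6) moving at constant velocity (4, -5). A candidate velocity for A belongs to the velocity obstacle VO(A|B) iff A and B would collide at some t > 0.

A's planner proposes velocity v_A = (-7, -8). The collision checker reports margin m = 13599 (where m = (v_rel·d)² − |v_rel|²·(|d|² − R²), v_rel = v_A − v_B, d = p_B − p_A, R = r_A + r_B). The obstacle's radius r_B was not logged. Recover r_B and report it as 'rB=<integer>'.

m = 13599
d = (-15, -14);  v_rel = (-11, -3),  |v_rel|² = 130
v_rel×d = (-11)·(-14) − (-3)·(-15) = 109
since m = R²·130 − 109²:  R² = (11881 + 13599) / 130 = 196
R = √196 = 14  ⇒  r_B = 14 − 8 = 6

rB=6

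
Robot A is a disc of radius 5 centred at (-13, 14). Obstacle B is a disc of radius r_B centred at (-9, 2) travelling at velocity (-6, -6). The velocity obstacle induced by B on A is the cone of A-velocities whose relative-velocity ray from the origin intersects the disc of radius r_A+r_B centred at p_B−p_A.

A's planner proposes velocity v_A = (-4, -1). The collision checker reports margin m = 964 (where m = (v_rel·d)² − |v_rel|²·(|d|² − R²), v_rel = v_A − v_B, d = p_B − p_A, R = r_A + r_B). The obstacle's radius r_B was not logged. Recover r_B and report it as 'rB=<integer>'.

m = 964
d = (4, -12);  v_rel = (2, 5),  |v_rel|² = 29
v_rel×d = (2)·(-12) − (5)·(4) = -44
since m = R²·29 − (-44)²:  R² = (1936 + 964) / 29 = 100
R = √100 = 10  ⇒  r_B = 10 − 5 = 5

rB=5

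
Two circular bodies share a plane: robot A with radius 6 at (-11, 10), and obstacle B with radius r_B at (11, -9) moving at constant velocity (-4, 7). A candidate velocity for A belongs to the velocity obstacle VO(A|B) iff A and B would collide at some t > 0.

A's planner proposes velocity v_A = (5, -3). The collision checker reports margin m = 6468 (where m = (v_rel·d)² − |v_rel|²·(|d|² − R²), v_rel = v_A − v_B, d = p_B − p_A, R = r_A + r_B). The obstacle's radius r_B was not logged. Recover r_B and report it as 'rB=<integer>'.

m = 6468
d = (22, -19);  v_rel = (9, -10),  |v_rel|² = 181
v_rel×d = (9)·(-19) − (-10)·(22) = 49
since m = R²·181 − 49²:  R² = (2401 + 6468) / 181 = 49
R = √49 = 7  ⇒  r_B = 7 − 6 = 1

rB=1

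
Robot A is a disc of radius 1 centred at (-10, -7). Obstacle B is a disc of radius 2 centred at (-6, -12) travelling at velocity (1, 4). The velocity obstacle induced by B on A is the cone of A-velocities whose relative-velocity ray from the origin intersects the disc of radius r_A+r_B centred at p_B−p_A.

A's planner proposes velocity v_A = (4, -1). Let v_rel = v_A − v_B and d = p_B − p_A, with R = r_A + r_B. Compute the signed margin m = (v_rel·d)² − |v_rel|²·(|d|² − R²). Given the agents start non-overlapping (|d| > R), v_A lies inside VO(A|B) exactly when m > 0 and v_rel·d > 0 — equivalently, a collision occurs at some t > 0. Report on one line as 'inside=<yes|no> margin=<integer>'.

d = (4, -5),  |d|² = 41;  R = 1+2 = 3,  c = 41−3² = 32
v_rel = (3, -5),  |v_rel|² = 34;  v_rel·d = (3)·(4) + (-5)·(-5) = 37
34·t² − 74·t + 32 = 0  ⇒  m = 37² − 34·32 = 281
m = 281 > 0,  v_rel·d = 37 > 0  ⇒  inside

inside=yes margin=281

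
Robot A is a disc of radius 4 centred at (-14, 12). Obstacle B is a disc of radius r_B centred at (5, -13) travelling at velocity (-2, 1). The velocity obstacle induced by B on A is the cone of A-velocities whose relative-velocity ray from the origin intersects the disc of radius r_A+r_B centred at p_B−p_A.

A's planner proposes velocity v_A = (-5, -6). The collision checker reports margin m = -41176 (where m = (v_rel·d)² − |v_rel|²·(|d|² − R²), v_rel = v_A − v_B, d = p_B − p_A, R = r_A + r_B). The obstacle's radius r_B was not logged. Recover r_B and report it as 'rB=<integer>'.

m = -41176
d = (19, -25);  v_rel = (-3, -7),  |v_rel|² = 58
v_rel×d = (-3)·(-25) − (-7)·(19) = 208
since m = R²·58 − 208²:  R² = (43264 + -41176) / 58 = 36
R = √36 = 6  ⇒  r_B = 6 − 4 = 2

rB=2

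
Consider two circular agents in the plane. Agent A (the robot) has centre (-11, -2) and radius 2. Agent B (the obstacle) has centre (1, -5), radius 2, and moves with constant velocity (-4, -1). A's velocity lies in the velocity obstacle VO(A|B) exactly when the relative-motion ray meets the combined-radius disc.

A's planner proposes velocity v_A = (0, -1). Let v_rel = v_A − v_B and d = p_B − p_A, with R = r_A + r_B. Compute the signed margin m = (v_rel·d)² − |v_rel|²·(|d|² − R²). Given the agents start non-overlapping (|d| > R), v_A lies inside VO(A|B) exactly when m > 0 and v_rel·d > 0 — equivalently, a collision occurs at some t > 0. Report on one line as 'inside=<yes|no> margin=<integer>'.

d = (12, -3),  |d|² = 153;  R = 2+2 = 4,  c = 153−4² = 137
v_rel = (4, 0),  |v_rel|² = 16;  v_rel·d = (4)·(12) + (0)·(-3) = 48
16·t² − 96·t + 137 = 0  ⇒  m = 48² − 16·137 = 112
m = 112 > 0,  v_rel·d = 48 > 0  ⇒  inside

inside=yes margin=112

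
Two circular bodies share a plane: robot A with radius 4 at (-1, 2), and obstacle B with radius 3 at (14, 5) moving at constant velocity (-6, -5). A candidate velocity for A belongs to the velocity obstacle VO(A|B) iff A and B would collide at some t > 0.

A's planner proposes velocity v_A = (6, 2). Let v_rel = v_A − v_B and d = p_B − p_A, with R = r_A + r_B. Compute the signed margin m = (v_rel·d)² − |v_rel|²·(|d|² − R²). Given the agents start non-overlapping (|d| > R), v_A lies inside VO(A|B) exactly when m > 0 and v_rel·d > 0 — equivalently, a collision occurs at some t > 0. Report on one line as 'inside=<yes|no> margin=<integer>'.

d = (15, 3),  |d|² = 234;  R = 4+3 = 7,  c = 234−7² = 185
v_rel = (12, 7),  |v_rel|² = 193;  v_rel·d = (12)·(15) + (7)·(3) = 201
193·t² − 402·t + 185 = 0  ⇒  m = 201² − 193·185 = 4696
m = 4696 > 0,  v_rel·d = 201 > 0  ⇒  inside

inside=yes margin=4696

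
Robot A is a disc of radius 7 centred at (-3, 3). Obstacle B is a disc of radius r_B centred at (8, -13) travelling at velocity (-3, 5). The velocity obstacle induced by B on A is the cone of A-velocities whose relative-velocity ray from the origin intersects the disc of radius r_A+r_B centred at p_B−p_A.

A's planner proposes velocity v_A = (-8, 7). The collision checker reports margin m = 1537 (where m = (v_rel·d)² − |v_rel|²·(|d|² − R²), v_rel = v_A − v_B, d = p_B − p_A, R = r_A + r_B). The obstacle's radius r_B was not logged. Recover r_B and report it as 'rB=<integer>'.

m = 1537
d = (11, -16);  v_rel = (-5, 2),  |v_rel|² = 29
v_rel×d = (-5)·(-16) − (2)·(11) = 58
since m = R²·29 − 58²:  R² = (3364 + 1537) / 29 = 169
R = √169 = 13  ⇒  r_B = 13 − 7 = 6

rB=6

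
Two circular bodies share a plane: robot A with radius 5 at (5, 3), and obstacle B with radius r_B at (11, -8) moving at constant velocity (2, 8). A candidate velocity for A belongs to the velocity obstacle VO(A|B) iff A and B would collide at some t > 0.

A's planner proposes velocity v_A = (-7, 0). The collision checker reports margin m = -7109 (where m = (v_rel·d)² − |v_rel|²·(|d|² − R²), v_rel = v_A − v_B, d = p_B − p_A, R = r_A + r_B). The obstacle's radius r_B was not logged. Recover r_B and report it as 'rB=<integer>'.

m = -7109
d = (6, -11);  v_rel = (-9, -8),  |v_rel|² = 145
v_rel×d = (-9)·(-11) − (-8)·(6) = 147
since m = R²·145 − 147²:  R² = (21609 + -7109) / 145 = 100
R = √100 = 10  ⇒  r_B = 10 − 5 = 5

rB=5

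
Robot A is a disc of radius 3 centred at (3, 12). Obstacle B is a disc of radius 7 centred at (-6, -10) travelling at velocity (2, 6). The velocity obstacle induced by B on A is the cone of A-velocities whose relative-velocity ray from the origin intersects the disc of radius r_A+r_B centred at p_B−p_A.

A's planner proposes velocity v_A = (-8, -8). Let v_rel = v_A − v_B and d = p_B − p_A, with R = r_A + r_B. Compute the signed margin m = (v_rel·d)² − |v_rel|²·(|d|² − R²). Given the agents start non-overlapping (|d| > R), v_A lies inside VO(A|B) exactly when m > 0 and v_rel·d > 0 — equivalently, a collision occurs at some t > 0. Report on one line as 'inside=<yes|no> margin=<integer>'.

d = (-9, -22),  |d|² = 565;  R = 3+7 = 10,  c = 565−10² = 465
v_rel = (-10, -14),  |v_rel|² = 296;  v_rel·d = (-10)·(-9) + (-14)·(-22) = 398
296·t² − 796·t + 465 = 0  ⇒  m = 398² − 296·465 = 20764
m = 20764 > 0,  v_rel·d = 398 > 0  ⇒  inside

inside=yes margin=20764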